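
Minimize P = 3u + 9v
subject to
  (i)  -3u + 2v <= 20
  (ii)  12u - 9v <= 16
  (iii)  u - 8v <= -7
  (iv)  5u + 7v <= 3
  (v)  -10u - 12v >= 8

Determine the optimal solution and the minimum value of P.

u = -73/11, v = 1/22, minimum P = -39/2

At the optimal vertex, -3u + 2v = 20 and u - 8v = -7.
Solving simultaneously gives u = -73/11, v = 1/22.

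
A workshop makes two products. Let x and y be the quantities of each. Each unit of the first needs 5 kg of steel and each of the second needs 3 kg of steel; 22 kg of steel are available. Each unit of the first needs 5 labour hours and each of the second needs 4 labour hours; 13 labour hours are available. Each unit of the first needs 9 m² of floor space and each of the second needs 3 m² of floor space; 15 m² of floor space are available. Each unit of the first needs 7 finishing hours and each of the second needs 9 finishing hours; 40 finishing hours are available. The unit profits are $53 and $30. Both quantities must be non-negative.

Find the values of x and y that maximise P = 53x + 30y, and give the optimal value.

x = 1, y = 2, maximum P = 113

Feasible corners and P = 53x + 30y:
  (0, 0) → P = 0
  (0, 13/4) → P = 195/2
  (5/3, 0) → P = 265/3
  (1, 2) → P = 113

The binding constraints are 5x + 4y = 13 and 9x + 3y = 15.
Solving simultaneously gives x = 1, y = 2.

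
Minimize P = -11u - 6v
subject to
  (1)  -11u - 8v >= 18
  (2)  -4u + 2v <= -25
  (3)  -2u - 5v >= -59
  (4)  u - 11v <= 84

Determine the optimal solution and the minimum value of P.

Feasible corners and P = -11u - 6v:
  (82/27, -347/54) → P = 139/27
  (158/43, -314/43) → P = 146/43
  (107/42, -311/42) → P = 689/42

u = 158/43, v = -314/43, minimum P = 146/43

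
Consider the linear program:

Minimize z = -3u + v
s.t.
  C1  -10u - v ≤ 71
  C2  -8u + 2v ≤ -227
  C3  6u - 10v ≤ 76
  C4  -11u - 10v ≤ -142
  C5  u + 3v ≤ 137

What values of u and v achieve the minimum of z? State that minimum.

u = 799/14, v = 373/14, minimum z = -1012/7

Corner points and z = -3u + v:
  (1059/34, 377/34) → z = -1400/17
  (955/26, 869/26) → z = -998/13
  (799/14, 373/14) → z = -1012/7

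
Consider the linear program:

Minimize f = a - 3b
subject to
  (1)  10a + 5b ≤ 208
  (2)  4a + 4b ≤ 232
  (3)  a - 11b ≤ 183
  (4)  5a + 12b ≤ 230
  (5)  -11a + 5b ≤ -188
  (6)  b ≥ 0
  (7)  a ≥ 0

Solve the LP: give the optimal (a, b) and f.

a = 132/7, b = 136/35, minimum f = 36/5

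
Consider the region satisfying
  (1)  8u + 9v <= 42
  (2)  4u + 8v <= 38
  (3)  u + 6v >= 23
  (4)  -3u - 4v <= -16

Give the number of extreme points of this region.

4

Of the 6 pairwise boundary intersections, those satisfying every inequality are:
  (-3/14, 34/7)
  (15/13, 142/39)
  (-3, 25/4)
  (2/7, 53/14)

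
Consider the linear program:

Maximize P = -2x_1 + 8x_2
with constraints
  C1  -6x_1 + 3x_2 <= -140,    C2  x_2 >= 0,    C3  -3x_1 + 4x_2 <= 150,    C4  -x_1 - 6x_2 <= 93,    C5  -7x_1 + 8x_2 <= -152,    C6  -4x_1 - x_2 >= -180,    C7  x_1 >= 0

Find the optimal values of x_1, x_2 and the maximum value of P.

x_1 = 1592/39, x_2 = 652/39, maximum P = 2032/39

Corner points and P = -2x_1 + 8x_2:
  (70/3, 0) → P = -140/3
  (664/27, 68/27) → P = -784/27
  (45, 0) → P = -90
  (1592/39, 652/39) → P = 2032/39

The optimum lies where -7x_1 + 8x_2 = -152 and -4x_1 - x_2 = -180.
Solving simultaneously gives x_1 = 1592/39, x_2 = 652/39.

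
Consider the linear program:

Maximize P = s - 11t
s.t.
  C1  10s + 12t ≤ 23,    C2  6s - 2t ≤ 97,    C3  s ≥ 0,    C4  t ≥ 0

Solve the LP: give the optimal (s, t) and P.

s = 23/10, t = 0, maximum P = 23/10

Vertices and P = s - 11t:
  (0, 23/12) → P = -253/12
  (23/10, 0) → P = 23/10
  (0, 0) → P = 0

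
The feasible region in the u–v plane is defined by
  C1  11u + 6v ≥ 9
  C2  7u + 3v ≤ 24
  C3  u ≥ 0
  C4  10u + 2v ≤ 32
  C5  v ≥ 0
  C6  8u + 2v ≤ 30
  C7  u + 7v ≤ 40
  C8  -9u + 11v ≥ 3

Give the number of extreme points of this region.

The feasible vertices (each the meet of two boundaries and inside every other half-plane) are:
  (0, 3/2)
  (81/175, 114/175)
  (24/23, 128/23)
  (255/104, 237/104)
  (0, 40/7)

5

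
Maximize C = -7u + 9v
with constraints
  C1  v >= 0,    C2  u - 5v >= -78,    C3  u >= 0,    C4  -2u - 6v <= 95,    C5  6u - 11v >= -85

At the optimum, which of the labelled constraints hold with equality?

C3 and C5

Extreme points and C = -7u + 9v:
  (0, 0) → C = 0
  (433/19, 383/19) → C = 416/19
  (0, 85/11) → C = 765/11
The feasible region is unbounded (it extends along (5, 1), (1, 0)), but C strictly decreases along every unbounded feasible direction, so there is no improving ray and the maximum is attained at a vertex.

The maximum is at (0, 85/11). Substituting into each constraint, equality holds for C3 and C5; the remaining constraints have slack.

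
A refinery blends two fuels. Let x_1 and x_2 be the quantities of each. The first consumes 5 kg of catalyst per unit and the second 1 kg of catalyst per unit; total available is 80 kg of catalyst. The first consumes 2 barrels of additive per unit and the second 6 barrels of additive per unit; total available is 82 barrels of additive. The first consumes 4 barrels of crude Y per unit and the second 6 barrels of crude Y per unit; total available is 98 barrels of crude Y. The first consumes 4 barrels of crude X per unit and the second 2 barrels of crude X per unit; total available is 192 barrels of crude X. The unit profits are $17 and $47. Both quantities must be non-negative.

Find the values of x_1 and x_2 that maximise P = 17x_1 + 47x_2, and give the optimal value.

Extreme points and P = 17x_1 + 47x_2:
  (0, 0) → P = 0
  (0, 41/3) → P = 1927/3
  (16, 0) → P = 272
  (191/13, 85/13) → P = 7242/13
  (8, 11) → P = 653

The optimum lies where 2x_1 + 6x_2 = 82 and 4x_1 + 6x_2 = 98.
Solving simultaneously gives x_1 = 8, x_2 = 11.

x_1 = 8, x_2 = 11, maximum P = 653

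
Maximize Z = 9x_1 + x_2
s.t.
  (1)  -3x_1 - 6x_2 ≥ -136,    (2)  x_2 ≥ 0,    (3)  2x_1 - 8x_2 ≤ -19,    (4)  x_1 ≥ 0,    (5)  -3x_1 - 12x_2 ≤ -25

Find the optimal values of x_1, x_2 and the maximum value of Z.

Feasible corners and Z = 9x_1 + x_2:
  (487/18, 329/36) → Z = 9095/36
  (0, 68/3) → Z = 68/3
  (0, 19/8) → Z = 19/8

The binding constraints are -3x_1 - 6x_2 = -136 and 2x_1 - 8x_2 = -19.
Solving simultaneously gives x_1 = 487/18, x_2 = 329/36.

x_1 = 487/18, x_2 = 329/36, maximum Z = 9095/36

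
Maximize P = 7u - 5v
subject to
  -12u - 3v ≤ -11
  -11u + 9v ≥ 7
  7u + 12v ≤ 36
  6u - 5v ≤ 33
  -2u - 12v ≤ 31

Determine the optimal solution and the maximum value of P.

u = 16/13, v = 89/39, maximum P = -109/39

Extreme points and P = 7u - 5v:
  (26/47, 205/141) → P = -479/141
  (8/41, 355/123) → P = -1607/123
  (16/13, 89/39) → P = -109/39

At the optimal vertex, -11u + 9v = 7 and 7u + 12v = 36.
Solving simultaneously gives u = 16/13, v = 89/39.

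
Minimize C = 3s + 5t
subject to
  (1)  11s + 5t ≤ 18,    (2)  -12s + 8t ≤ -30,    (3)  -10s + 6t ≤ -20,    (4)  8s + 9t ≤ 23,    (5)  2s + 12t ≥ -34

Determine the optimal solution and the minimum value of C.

s = 11/20, t = -117/40, minimum C = -519/40

Vertices and C = 3s + 5t:
  (147/74, -57/74) → C = 78/37
  (193/61, -205/61) → C = -446/61
  (11/20, -117/40) → C = -519/40

At the optimal vertex, -12s + 8t = -30 and 2s + 12t = -34.
Solving simultaneously gives s = 11/20, t = -117/40.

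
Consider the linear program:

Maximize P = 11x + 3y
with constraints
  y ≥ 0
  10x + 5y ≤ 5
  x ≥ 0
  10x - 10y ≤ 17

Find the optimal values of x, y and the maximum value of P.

Corner points and P = 11x + 3y:
  (1/2, 0) → P = 11/2
  (0, 0) → P = 0
  (0, 1) → P = 3

At the optimal vertex, y = 0 and 10x + 5y = 5.
Solving simultaneously gives x = 1/2, y = 0.

x = 1/2, y = 0, maximum P = 11/2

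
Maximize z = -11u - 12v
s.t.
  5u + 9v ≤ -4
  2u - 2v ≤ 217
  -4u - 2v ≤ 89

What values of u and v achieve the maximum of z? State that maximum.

Vertices and z = -11u - 12v:
  (1945/28, -1093/28) → z = -8279/28
  (-61/2, 33/2) → z = 275/2
  (64/3, -523/6) → z = 2434/3

At the optimal vertex, 2u - 2v = 217 and -4u - 2v = 89.
Solving simultaneously gives u = 64/3, v = -523/6.

u = 64/3, v = -523/6, maximum z = 2434/3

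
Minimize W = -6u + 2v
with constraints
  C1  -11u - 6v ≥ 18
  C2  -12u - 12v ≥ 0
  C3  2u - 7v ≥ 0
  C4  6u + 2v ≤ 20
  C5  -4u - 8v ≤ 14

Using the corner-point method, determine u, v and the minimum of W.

Feasible corners and W = -6u + 2v:
  (-126/89, -36/89) → W = 684/89
  (-15/16, -41/32) → W = 49/16
  (-49/22, -7/11) → W = 133/11

The optimum lies where -11u - 6v = 18 and -4u - 8v = 14.
Solving simultaneously gives u = -15/16, v = -41/32.

u = -15/16, v = -41/32, minimum W = 49/16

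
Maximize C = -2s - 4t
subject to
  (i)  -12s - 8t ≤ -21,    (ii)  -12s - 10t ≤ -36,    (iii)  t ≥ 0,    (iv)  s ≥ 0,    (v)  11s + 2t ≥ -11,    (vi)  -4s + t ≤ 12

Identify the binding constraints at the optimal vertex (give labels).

(ii) and (iii)

Corner points and C = -2s - 4t:
  (3, 0) → C = -6
  (0, 18/5) → C = -72/5
  (0, 12) → C = -48
The feasible region is unbounded (it extends along (1, 4), (1, 0)), but C strictly decreases along every unbounded feasible direction, so there is no improving ray and the maximum is attained at a vertex.

The maximum is at (3, 0). Substituting into each constraint, equality holds for (ii) and (iii); the remaining constraints have slack.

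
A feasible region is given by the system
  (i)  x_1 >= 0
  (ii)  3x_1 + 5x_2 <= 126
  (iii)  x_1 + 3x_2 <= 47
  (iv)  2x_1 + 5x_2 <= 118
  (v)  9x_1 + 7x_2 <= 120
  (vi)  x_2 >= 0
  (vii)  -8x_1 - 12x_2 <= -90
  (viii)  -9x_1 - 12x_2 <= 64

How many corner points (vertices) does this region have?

Intersecting each pair of boundary lines and keeping only the points that satisfy every inequality leaves:
  (0, 47/3)
  (0, 15/2)
  (31/20, 303/20)
  (40/3, 0)
  (45/4, 0)

5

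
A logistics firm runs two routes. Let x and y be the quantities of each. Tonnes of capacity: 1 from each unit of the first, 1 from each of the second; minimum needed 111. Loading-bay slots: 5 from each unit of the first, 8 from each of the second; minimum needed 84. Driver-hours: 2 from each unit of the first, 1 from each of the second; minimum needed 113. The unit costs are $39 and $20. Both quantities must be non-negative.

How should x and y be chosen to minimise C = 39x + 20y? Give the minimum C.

x = 2, y = 109, minimum C = 2258

Vertices and C = 39x + 20y:
  (0, 113) → C = 2260
  (111, 0) → C = 4329
  (2, 109) → C = 2258
The feasible region is unbounded (it extends along (0, 1), (1, 0)), but C strictly increases along every unbounded feasible direction, so there is no improving ray and the minimum is attained at a vertex.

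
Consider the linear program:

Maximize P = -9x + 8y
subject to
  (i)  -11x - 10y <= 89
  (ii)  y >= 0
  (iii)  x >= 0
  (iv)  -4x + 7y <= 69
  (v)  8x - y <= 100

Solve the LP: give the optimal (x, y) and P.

x = 0, y = 69/7, maximum P = 552/7

Extreme points and P = -9x + 8y:
  (0, 0) → P = 0
  (25/2, 0) → P = -225/2
  (0, 69/7) → P = 552/7
  (769/52, 238/13) → P = 695/52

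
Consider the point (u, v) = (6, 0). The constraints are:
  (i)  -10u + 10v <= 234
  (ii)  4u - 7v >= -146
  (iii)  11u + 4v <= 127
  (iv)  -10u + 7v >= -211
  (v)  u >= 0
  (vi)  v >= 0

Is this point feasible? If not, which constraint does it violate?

feasible

(i): -60 ≤ 234 ✓
(ii): 24 ≥ -146 ✓
(iii): 66 ≤ 127 ✓
(iv): -60 ≥ -211 ✓
(v): 6 ≥ 0 ✓
(vi): 0 ≥ 0 ✓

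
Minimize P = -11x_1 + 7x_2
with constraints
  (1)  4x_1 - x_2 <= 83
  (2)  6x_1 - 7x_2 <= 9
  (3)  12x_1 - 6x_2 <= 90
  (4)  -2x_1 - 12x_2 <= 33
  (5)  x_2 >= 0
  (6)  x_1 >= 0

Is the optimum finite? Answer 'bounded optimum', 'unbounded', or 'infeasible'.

bounded optimum

Extreme points and P = -11x_1 + 7x_2:
  (34, 53) → P = -3
  (12, 9) → P = -69
  (3/2, 0) → P = -33/2
  (0, 0) → P = 0
The feasible region has finitely many vertices and no improving ray; the minimum is -69 at (12, 9).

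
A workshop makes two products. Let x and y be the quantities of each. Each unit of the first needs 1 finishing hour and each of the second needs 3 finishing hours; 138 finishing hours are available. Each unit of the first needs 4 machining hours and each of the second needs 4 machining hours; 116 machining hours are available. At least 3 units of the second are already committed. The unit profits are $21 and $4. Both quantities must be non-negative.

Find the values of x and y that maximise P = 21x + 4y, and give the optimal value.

Extreme points and P = 21x + 4y:
  (0, 29) → P = 116
  (0, 3) → P = 12
  (26, 3) → P = 558

At the optimal vertex, 4x + 4y = 116 and y = 3.
Solving simultaneously gives x = 26, y = 3.

x = 26, y = 3, maximum P = 558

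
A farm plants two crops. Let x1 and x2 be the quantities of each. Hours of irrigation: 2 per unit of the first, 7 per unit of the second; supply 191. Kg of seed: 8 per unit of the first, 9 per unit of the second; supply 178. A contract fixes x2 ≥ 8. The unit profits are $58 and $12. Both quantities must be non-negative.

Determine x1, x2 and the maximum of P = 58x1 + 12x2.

x1 = 53/4, x2 = 8, maximum P = 1729/2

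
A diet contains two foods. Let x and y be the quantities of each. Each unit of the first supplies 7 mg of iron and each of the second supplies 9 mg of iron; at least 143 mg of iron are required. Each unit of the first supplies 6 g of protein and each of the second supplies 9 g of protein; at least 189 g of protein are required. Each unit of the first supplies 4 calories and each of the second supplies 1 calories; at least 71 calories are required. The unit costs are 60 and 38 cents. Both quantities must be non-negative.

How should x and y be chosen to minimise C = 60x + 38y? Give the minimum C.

Vertices and C = 60x + 38y:
  (0, 71) → C = 2698
  (63/2, 0) → C = 1890
  (15, 11) → C = 1318
The feasible region is unbounded (it extends along (0, 1), (1, 0)), but C strictly increases along every unbounded feasible direction, so there is no improving ray and the minimum is attained at a vertex.

The optimum lies where 6x + 9y = 189 and 4x + y = 71.
Solving simultaneously gives x = 15, y = 11.

x = 15, y = 11, minimum C = 1318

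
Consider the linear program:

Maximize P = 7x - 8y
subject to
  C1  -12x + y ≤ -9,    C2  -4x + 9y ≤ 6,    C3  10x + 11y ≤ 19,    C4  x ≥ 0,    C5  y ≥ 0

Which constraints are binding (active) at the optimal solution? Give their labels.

Feasible corners and P = 7x - 8y:
  (59/71, 69/71) → P = -139/71
  (3/4, 0) → P = 21/4
  (19/10, 0) → P = 133/10

The maximum is at (19/10, 0). Substituting into each constraint, equality holds for C3 and C5; the remaining constraints have slack.

C3 and C5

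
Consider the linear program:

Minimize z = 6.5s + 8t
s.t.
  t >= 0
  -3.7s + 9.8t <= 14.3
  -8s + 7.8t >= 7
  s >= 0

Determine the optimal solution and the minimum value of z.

s = 0, t = 35/39, minimum z = 280/39

Corner points and z = 6.5s + 8t:
  (2147/2477, 4425/2477) → z = 98711/4954
  (0, 143/98) → z = 572/49
  (0, 35/39) → z = 280/39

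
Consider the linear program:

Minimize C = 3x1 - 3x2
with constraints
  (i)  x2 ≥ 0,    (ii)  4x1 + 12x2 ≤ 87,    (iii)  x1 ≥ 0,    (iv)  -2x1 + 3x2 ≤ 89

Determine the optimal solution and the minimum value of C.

Vertices and C = 3x1 - 3x2:
  (87/4, 0) → C = 261/4
  (0, 0) → C = 0
  (0, 29/4) → C = -87/4

The optimum lies where 4x1 + 12x2 = 87 and x1 = 0.
Solving simultaneously gives x1 = 0, x2 = 29/4.

x1 = 0, x2 = 29/4, minimum C = -87/4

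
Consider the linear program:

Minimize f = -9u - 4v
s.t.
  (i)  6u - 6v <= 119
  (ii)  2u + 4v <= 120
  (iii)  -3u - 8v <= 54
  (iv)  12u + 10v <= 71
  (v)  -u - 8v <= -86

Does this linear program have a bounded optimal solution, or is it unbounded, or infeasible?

Extreme points and f = -9u - 4v:
  (-229/7, 649/14) → f = 109
  (-70, 39/2) → f = 552
  (-146/43, 961/86) → f = -608/43
The feasible region has finitely many vertices and no improving ray; the minimum is -608/43 at (-146/43, 961/86).

bounded optimum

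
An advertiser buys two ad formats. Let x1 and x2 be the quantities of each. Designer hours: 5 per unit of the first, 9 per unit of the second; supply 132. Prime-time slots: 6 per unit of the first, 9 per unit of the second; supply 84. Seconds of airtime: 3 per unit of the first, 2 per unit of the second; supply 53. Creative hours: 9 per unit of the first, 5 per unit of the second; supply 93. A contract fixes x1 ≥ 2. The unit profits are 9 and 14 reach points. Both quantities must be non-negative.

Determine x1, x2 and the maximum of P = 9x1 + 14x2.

x1 = 2, x2 = 8, maximum P = 130

Corner points and P = 9x1 + 14x2:
  (31/3, 0) → P = 93
  (2, 0) → P = 18
  (139/17, 66/17) → P = 2175/17
  (2, 8) → P = 130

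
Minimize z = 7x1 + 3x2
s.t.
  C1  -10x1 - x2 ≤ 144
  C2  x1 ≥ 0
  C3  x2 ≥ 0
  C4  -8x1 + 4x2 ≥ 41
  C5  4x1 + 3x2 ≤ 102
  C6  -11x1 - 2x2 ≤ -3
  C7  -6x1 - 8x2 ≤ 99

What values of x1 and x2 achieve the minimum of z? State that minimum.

Vertices and z = 7x1 + 3x2:
  (0, 41/4) → z = 123/4
  (0, 34) → z = 102
  (57/8, 49/2) → z = 987/8

x1 = 0, x2 = 41/4, minimum z = 123/4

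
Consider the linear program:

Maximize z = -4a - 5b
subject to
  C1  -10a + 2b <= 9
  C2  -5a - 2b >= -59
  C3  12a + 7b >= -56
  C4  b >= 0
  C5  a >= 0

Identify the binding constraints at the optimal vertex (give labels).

Extreme points and z = -4a - 5b:
  (10/3, 127/6) → z = -715/6
  (0, 9/2) → z = -45/2
  (59/5, 0) → z = -236/5
  (0, 0) → z = 0

The maximum is at (0, 0). Substituting into each constraint, equality holds for C4 and C5; the remaining constraints have slack.

C4 and C5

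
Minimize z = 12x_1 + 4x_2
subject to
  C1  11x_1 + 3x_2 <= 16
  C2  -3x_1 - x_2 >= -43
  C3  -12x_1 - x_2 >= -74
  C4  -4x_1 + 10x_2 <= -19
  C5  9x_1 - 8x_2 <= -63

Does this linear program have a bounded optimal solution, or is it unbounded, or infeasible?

unbounded

From the feasible point (-391/29, -423/58), moving in the direction (-10, -4) keeps every constraint satisfied while z decreases without bound.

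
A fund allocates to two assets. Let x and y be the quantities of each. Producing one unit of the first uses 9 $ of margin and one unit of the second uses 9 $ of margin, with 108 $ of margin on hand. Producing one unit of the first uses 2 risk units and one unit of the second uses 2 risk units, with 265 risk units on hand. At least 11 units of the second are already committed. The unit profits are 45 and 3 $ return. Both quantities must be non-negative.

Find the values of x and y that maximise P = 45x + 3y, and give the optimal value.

x = 1, y = 11, maximum P = 78

Feasible corners and P = 45x + 3y:
  (0, 12) → P = 36
  (0, 11) → P = 33
  (1, 11) → P = 78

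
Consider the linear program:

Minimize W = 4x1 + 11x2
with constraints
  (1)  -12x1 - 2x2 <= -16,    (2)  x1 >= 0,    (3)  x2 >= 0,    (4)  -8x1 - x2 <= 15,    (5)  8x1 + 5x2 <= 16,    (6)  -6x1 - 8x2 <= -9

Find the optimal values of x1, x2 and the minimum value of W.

The optimum lies where x2 = 0 and -6x1 - 8x2 = -9.
Solving simultaneously gives x1 = 3/2, x2 = 0.

x1 = 3/2, x2 = 0, minimum W = 6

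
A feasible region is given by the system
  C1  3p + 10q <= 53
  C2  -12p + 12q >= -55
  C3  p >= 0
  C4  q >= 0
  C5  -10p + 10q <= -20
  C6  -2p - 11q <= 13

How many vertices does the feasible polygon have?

4

Of the 14 pairwise boundary intersections, those satisfying every inequality are:
  (593/78, 157/52)
  (73/13, 47/13)
  (55/12, 0)
  (2, 0)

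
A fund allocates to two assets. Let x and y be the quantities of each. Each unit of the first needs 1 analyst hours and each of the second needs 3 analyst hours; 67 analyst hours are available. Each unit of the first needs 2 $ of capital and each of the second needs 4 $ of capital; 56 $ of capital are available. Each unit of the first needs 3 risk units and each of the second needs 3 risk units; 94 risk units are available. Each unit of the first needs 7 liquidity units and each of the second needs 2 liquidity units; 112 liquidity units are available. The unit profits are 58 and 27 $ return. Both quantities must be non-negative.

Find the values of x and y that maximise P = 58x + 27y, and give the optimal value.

Vertices and P = 58x + 27y:
  (0, 0) → P = 0
  (0, 14) → P = 378
  (16, 0) → P = 928
  (14, 7) → P = 1001

The optimum lies where 2x + 4y = 56 and 7x + 2y = 112.
Solving simultaneously gives x = 14, y = 7.

x = 14, y = 7, maximum P = 1001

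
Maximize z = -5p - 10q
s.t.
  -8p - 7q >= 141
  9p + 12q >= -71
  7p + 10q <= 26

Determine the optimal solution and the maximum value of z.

p = -1195/33, q = 701/33, maximum z = -345/11

Vertices and z = -5p - 10q:
  (-1195/33, 701/33) → z = -345/11
  (-1592/31, 1195/31) → z = -3990/31
  (-511/3, 731/6) → z = -1100/3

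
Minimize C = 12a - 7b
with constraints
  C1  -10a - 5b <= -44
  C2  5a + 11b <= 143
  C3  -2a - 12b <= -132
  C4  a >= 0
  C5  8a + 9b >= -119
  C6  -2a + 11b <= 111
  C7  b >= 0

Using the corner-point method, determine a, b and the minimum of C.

Vertices and C = 12a - 7b:
  (132/19, 187/19) → C = 275/19
  (32/7, 841/77) → C = -1663/77
  (60/23, 243/23) → C = -981/23

a = 60/23, b = 243/23, minimum C = -981/23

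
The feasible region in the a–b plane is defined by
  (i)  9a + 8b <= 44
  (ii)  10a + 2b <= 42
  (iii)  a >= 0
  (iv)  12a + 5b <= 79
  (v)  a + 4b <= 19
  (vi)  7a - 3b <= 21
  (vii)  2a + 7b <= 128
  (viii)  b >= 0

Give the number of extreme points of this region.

Pairwise boundary intersections that survive every other constraint:
  (6/7, 127/28)
  (300/83, 119/83)
  (0, 19/4)
  (0, 0)
  (3, 0)

5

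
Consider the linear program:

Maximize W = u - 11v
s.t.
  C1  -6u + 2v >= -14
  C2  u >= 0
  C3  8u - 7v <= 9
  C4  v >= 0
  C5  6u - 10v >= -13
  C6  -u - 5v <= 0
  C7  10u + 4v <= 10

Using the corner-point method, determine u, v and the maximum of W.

u = 1, v = 0, maximum W = 1

Extreme points and W = u - 11v:
  (0, 0) → W = 0
  (0, 13/10) → W = -143/10
  (1, 0) → W = 1
  (12/31, 95/62) → W = -1021/62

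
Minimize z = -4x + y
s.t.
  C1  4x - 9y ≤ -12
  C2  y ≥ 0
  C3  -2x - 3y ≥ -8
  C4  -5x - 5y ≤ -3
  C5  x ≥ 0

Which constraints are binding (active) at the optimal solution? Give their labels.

Corner points and z = -4x + y:
  (6/5, 28/15) → z = -44/15
  (0, 4/3) → z = 4/3
  (0, 8/3) → z = 8/3

The minimum is at (6/5, 28/15). Substituting into each constraint, equality holds for C1 and C3; the remaining constraints have slack.

C1 and C3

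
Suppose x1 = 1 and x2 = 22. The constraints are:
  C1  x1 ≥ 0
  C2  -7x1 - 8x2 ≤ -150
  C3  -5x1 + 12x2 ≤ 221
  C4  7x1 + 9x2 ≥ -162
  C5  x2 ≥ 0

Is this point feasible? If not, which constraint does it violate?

Constraint C3: -5x1 + 12x2 = 259, which is not ≤ 221. All other constraints are satisfied.

not feasible — violates C3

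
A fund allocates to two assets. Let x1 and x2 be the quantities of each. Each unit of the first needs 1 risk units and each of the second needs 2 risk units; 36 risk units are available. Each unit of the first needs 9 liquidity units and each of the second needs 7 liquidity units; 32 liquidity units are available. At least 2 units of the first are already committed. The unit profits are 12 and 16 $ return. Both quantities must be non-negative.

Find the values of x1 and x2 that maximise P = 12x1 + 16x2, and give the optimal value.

x1 = 2, x2 = 2, maximum P = 56

Extreme points and P = 12x1 + 16x2:
  (32/9, 0) → P = 128/3
  (2, 0) → P = 24
  (2, 2) → P = 56

The binding constraints are 9x1 + 7x2 = 32 and x1 = 2.
Solving simultaneously gives x1 = 2, x2 = 2.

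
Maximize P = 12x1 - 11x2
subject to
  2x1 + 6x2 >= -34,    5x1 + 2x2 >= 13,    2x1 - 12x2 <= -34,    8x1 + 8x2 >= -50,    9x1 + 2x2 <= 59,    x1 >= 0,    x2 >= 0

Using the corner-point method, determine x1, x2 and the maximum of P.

x1 = 40/7, x2 = 53/14, maximum P = 377/14

Extreme points and P = 12x1 - 11x2:
  (11/8, 49/16) → P = -275/16
  (0, 13/2) → P = -143/2
  (40/7, 53/14) → P = 377/14
  (0, 59/2) → P = -649/2

The optimum lies where 2x1 - 12x2 = -34 and 9x1 + 2x2 = 59.
Solving simultaneously gives x1 = 40/7, x2 = 53/14.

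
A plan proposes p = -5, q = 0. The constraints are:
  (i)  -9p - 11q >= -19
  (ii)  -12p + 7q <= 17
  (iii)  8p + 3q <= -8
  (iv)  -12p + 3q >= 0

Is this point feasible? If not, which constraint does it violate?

Constraint (ii): -12p + 7q = 60, which is not ≤ 17. All other constraints are satisfied.

not feasible — violates (ii)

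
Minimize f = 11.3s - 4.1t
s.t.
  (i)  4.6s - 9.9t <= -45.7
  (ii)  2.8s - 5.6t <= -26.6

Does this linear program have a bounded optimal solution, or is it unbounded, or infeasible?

unbounded

From the feasible point (-53/14, 20/7), moving in the direction (-9.9, -4.6) keeps every constraint satisfied while f decreases without bound.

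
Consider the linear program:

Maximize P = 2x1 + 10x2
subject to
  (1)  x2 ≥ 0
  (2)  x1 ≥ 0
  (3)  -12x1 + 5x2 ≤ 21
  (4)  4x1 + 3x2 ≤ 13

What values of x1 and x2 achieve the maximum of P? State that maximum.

The optimum lies where -12x1 + 5x2 = 21 and 4x1 + 3x2 = 13.
Solving simultaneously gives x1 = 1/28, x2 = 30/7.

x1 = 1/28, x2 = 30/7, maximum P = 601/14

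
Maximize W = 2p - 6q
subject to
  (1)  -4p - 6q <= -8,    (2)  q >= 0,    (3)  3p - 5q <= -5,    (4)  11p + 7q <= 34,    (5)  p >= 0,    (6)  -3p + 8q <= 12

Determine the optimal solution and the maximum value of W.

The binding constraints are -4p - 6q = -8 and 3p - 5q = -5.
Solving simultaneously gives p = 5/19, q = 22/19.

p = 5/19, q = 22/19, maximum W = -122/19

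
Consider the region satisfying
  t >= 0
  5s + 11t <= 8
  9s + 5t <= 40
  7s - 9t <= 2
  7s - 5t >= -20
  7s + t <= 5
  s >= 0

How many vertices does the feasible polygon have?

The feasible vertices (each the meet of two boundaries and inside every other half-plane) are:
  (2/7, 0)
  (0, 0)
  (47/72, 31/72)
  (0, 8/11)
  (47/70, 3/10)

5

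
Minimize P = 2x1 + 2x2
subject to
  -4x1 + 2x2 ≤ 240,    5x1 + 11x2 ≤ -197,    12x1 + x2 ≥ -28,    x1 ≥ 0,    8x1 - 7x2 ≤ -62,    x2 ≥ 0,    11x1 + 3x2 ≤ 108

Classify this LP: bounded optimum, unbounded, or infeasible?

infeasible

The boundaries x1 = 0 and 8x1 - 7x2 = -62 meet at (0, 62/7), but that point violates 5x1 + 11x2 ≤ -197. Every candidate vertex is excluded by some other constraint, so the feasible region is empty.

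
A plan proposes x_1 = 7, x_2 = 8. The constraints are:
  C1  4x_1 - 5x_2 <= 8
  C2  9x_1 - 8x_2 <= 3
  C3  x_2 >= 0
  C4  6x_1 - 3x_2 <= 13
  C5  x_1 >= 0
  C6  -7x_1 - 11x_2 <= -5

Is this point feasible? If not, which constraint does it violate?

Constraint C4: 6x_1 - 3x_2 = 18, which is not ≤ 13. All other constraints are satisfied.

not feasible — violates C4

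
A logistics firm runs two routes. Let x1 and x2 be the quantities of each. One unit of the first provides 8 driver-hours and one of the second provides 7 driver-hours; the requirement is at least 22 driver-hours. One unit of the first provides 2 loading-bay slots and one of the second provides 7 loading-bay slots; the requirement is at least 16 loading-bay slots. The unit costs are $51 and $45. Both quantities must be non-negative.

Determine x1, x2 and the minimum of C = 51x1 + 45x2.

x1 = 1, x2 = 2, minimum C = 141

Corner points and C = 51x1 + 45x2:
  (0, 22/7) → C = 990/7
  (8, 0) → C = 408
  (1, 2) → C = 141
The feasible region is unbounded (it extends along (0, 1), (1, 0)), but C strictly increases along every unbounded feasible direction, so there is no improving ray and the minimum is attained at a vertex.

At the optimal vertex, 8x1 + 7x2 = 22 and 2x1 + 7x2 = 16.
Solving simultaneously gives x1 = 1, x2 = 2.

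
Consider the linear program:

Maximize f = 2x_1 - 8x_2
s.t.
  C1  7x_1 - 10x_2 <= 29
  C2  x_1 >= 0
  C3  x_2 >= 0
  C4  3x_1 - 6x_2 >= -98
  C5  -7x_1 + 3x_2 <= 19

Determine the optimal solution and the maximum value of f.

Vertices and f = 2x_1 - 8x_2:
  (29/7, 0) → f = 58/7
  (577/6, 773/12) → f = -323
  (0, 0) → f = 0
  (0, 19/3) → f = -152/3
  (60/11, 629/33) → f = -4672/33

At the optimal vertex, 7x_1 - 10x_2 = 29 and x_2 = 0.
Solving simultaneously gives x_1 = 29/7, x_2 = 0.

x_1 = 29/7, x_2 = 0, maximum f = 58/7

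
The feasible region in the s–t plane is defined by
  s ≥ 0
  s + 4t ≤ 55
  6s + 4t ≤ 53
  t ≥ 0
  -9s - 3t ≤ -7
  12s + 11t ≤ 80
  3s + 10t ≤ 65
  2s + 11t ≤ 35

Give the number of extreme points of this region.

5

Intersecting each pair of boundary lines and keeping only the points that satisfy every inequality leaves:
  (0, 7/3)
  (0, 35/11)
  (7/9, 0)
  (20/3, 0)
  (9/2, 26/11)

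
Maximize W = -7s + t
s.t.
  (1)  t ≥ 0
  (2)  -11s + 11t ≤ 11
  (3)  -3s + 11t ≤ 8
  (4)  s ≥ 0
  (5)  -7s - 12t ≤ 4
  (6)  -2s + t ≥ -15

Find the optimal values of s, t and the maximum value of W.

Feasible corners and W = -7s + t:
  (0, 0) → W = 0
  (15/2, 0) → W = -105/2
  (0, 8/11) → W = 8/11
  (173/19, 61/19) → W = -1150/19

s = 0, t = 8/11, maximum W = 8/11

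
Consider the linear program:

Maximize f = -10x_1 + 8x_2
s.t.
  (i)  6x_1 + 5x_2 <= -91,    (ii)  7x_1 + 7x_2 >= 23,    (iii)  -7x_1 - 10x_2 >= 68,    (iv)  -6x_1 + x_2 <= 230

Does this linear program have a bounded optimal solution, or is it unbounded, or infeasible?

infeasible

The boundaries 6x_1 + 5x_2 = -91 and -7x_1 - 10x_2 = 68 meet at (-114/5, 229/25), but that point violates 7x_1 + 7x_2 ≥ 23. Every candidate vertex is excluded by some other constraint, so the feasible region is empty.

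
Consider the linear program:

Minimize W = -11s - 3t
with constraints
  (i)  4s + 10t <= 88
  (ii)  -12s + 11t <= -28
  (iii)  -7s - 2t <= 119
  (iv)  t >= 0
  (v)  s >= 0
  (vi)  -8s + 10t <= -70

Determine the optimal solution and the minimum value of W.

s = 22, t = 0, minimum W = -242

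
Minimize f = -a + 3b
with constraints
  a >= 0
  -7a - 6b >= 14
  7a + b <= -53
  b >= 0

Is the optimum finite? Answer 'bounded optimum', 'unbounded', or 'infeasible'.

The boundaries a = 0 and 7a + b = -53 meet at (0, -53), but that point violates b ≥ 0. Every candidate vertex is excluded by some other constraint, so the feasible region is empty.

infeasible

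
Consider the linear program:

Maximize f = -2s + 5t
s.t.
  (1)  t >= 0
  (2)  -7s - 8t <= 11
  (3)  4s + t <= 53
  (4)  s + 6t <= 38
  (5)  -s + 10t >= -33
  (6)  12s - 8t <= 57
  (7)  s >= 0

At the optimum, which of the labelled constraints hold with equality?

(4) and (7)

Vertices and f = -2s + 5t:
  (19/4, 0) → f = -19/2
  (0, 0) → f = 0
  (323/40, 399/80) → f = 703/80
  (0, 19/3) → f = 95/3

The maximum is at (0, 19/3). Substituting into each constraint, equality holds for (4) and (7); the remaining constraints have slack.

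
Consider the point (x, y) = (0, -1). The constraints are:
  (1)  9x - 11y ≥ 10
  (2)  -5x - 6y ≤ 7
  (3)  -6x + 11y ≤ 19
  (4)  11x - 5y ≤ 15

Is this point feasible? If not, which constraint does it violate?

(1): 11 ≥ 10 ✓
(2): 6 ≤ 7 ✓
(3): -11 ≤ 19 ✓
(4): 5 ≤ 15 ✓

feasible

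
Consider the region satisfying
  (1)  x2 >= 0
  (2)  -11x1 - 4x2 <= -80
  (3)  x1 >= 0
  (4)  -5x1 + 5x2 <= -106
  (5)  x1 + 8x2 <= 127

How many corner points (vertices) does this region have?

Of the 10 pairwise boundary intersections, those satisfying every inequality are:
  (106/5, 0)
  (127, 0)
  (1483/45, 529/45)

3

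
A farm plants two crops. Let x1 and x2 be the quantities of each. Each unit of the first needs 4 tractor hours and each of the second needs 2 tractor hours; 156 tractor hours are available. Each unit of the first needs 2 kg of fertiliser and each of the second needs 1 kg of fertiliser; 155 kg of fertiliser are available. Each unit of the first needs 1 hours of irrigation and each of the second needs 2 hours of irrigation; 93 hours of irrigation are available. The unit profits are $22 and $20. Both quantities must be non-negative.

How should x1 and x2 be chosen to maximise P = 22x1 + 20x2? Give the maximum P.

Feasible corners and P = 22x1 + 20x2:
  (0, 0) → P = 0
  (0, 93/2) → P = 930
  (39, 0) → P = 858
  (21, 36) → P = 1182

x1 = 21, x2 = 36, maximum P = 1182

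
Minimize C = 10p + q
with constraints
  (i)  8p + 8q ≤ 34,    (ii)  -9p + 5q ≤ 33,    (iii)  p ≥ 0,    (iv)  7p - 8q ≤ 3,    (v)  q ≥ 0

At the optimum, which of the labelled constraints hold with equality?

Vertices and C = 10p + q:
  (0, 17/4) → C = 17/4
  (37/15, 107/60) → C = 529/20
  (0, 0) → C = 0
  (3/7, 0) → C = 30/7

The minimum is at (0, 0). Substituting into each constraint, equality holds for (iii) and (v); the remaining constraints have slack.

(iii) and (v)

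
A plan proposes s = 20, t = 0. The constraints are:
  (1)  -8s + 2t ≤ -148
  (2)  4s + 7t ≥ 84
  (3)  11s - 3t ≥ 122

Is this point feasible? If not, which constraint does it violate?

not feasible — violates (2)

Constraint (2): 4s + 7t = 80, which is not ≥ 84. All other constraints are satisfied.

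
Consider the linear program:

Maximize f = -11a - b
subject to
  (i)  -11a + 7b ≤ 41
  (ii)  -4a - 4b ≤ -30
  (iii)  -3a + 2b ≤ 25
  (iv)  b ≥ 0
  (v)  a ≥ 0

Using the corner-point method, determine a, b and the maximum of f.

a = 23/36, b = 247/36, maximum f = -125/9

Corner points and f = -11a - b:
  (23/36, 247/36) → f = -125/9
  (93, 152) → f = -1175
  (15/2, 0) → f = -165/2
The feasible region is unbounded (it extends along (2, 3), (1, 0)), but f strictly decreases along every unbounded feasible direction, so there is no improving ray and the maximum is attained at a vertex.

The optimum lies where -11a + 7b = 41 and -4a - 4b = -30.
Solving simultaneously gives a = 23/36, b = 247/36.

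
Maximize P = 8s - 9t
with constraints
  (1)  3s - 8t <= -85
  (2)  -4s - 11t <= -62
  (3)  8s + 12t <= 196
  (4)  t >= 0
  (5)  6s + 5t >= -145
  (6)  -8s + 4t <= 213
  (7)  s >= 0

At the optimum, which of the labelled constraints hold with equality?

Extreme points and P = 8s - 9t:
  (137/25, 317/25) → P = -1757/25
  (0, 85/8) → P = -765/8
  (0, 49/3) → P = -147

The maximum is at (137/25, 317/25). Substituting into each constraint, equality holds for (1) and (3); the remaining constraints have slack.

(1) and (3)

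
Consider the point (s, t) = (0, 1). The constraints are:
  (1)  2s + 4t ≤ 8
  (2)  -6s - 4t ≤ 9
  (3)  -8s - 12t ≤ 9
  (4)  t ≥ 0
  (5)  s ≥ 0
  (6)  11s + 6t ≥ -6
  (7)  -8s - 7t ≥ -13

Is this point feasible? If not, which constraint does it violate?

(1): 4 ≤ 8 ✓
(2): -4 ≤ 9 ✓
(3): -12 ≤ 9 ✓
(4): 1 ≥ 0 ✓
(5): 0 ≥ 0 ✓
(6): 6 ≥ -6 ✓
(7): -7 ≥ -13 ✓

feasible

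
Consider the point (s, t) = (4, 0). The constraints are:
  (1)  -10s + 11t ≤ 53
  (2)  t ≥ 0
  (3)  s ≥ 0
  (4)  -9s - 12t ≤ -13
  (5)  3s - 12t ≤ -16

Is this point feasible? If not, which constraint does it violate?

not feasible — violates (5)

Constraint (5): 3s - 12t = 12, which is not ≤ -16. All other constraints are satisfied.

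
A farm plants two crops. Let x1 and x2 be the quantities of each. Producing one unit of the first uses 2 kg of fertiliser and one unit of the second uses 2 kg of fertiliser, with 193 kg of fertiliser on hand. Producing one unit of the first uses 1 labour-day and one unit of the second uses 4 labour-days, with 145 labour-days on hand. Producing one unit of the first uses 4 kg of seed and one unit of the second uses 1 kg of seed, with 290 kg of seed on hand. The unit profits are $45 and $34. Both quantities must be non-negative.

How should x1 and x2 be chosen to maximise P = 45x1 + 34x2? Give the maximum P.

Corner points and P = 45x1 + 34x2:
  (0, 0) → P = 0
  (0, 145/4) → P = 2465/2
  (145/2, 0) → P = 6525/2
  (203/3, 58/3) → P = 11107/3

x1 = 203/3, x2 = 58/3, maximum P = 11107/3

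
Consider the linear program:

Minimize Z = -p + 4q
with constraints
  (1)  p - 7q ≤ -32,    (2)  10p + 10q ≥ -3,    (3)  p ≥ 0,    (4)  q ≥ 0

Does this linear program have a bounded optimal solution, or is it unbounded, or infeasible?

From the feasible point (0, 32/7), moving in the direction (7, 1) keeps every constraint satisfied while Z decreases without bound.

unbounded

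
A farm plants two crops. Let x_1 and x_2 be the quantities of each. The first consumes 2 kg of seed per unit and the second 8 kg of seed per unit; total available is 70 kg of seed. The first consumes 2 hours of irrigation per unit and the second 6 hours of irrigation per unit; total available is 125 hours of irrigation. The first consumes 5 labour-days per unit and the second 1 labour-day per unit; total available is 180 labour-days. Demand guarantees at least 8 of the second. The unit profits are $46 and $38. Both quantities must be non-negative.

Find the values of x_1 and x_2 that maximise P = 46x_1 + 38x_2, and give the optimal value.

x_1 = 3, x_2 = 8, maximum P = 442

Vertices and P = 46x_1 + 38x_2:
  (0, 35/4) → P = 665/2
  (0, 8) → P = 304
  (3, 8) → P = 442

The binding constraints are 2x_1 + 8x_2 = 70 and x_2 = 8.
Solving simultaneously gives x_1 = 3, x_2 = 8.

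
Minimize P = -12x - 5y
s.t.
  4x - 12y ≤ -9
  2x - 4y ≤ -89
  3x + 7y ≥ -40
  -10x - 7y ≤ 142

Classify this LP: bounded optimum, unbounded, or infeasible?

unbounded

From the feasible point (-397/18, 101/9), moving in the direction (4, 2) keeps every constraint satisfied while P decreases without bound.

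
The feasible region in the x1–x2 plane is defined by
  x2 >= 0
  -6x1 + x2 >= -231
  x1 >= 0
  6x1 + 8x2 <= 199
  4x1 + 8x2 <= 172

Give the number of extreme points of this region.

4

Pairwise boundary intersections that survive every other constraint:
  (0, 0)
  (199/6, 0)
  (0, 43/2)
  (27/2, 59/4)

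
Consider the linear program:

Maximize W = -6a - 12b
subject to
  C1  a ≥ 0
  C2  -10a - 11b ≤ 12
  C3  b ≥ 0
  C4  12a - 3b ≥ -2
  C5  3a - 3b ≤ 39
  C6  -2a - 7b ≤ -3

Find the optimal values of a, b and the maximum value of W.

The feasible region is unbounded (it extends along (1, 1), (1, 4)), but W strictly decreases along every unbounded feasible direction, so there is no improving ray and the maximum is attained at a vertex.

a = 0, b = 3/7, maximum W = -36/7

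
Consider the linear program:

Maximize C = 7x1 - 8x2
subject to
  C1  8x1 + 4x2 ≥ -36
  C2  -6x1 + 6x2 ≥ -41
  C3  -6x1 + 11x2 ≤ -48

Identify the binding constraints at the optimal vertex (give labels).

C1 and C2

Feasible corners and C = 7x1 - 8x2:
  (-13/18, -68/9) → C = 997/18
  (-51/28, -75/14) → C = 843/28
  (163/30, -7/5) → C = 1477/30

The maximum is at (-13/18, -68/9). Substituting into each constraint, equality holds for C1 and C2; the remaining constraints have slack.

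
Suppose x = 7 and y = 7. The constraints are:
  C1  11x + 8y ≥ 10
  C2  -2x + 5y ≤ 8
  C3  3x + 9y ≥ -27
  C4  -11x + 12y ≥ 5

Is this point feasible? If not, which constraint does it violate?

Constraint C2: -2x + 5y = 21, which is not ≤ 8. All other constraints are satisfied.

not feasible — violates C2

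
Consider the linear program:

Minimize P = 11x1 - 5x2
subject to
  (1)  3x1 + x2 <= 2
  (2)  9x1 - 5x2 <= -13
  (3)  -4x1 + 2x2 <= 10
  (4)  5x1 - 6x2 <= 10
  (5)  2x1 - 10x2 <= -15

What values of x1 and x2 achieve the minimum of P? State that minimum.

x1 = -35/18, x2 = 10/9, minimum P = -485/18

Vertices and P = 11x1 - 5x2:
  (-1/8, 19/8) → P = -53/4
  (-3/5, 19/5) → P = -128/5
  (-11/16, 109/80) → P = -115/8
  (-35/18, 10/9) → P = -485/18

The binding constraints are -4x1 + 2x2 = 10 and 2x1 - 10x2 = -15.
Solving simultaneously gives x1 = -35/18, x2 = 10/9.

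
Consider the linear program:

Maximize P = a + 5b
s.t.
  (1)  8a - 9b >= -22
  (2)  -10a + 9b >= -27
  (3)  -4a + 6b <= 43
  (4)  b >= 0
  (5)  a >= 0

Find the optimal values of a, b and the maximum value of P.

Vertices and P = a + 5b:
  (85/4, 64/3) → P = 1535/12
  (0, 22/9) → P = 110/9
  (183/8, 269/12) → P = 3239/24
  (27/10, 0) → P = 27/10
  (0, 0) → P = 0

The optimum lies where -10a + 9b = -27 and -4a + 6b = 43.
Solving simultaneously gives a = 183/8, b = 269/12.

a = 183/8, b = 269/12, maximum P = 3239/24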